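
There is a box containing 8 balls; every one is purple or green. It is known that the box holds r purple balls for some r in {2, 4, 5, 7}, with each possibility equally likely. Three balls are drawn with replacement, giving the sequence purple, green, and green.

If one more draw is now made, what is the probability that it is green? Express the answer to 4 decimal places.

The likelihood of the observed sequence under each hypothesis: P(data | r = 2) = (2/8)(6/8)(6/8) = 0.14062; P(data | r = 4) = (4/8)(4/8)(4/8) = 0.125; P(data | r = 5) = (5/8)(3/8)(3/8) = 0.087891; P(data | r = 7) = (7/8)(1/8)(1/8) = 0.013672.
Weighting by the prior gives 1/4 · 0.14062 = 0.035156, 1/4 · 0.125 = 0.03125, 1/4 · 0.087891 = 0.021973, 1/4 · 0.013672 = 0.003418; summing to 0.091797.
Dividing through by the total gives posterior P(r = 2 | data) = 0.38298, P(r = 4 | data) = 0.34043, P(r = 5 | data) = 0.23936, P(r = 7 | data) = 0.037234.
So P(green next | data) = Σ P(green next | H) P(H | data) = (3/4)(0.38298) + (1/2)(0.34043) + (3/8)(0.23936) + (1/8)(0.037234) = 0.55186.

0.5519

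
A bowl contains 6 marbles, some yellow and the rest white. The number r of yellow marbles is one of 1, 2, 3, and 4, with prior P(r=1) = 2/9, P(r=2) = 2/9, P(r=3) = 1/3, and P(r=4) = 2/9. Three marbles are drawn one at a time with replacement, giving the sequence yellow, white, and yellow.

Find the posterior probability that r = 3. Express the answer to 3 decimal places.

0.433

Under each hypothesis, the probability of the observed sequence is: P(data | r = 1) = (1/6)(5/6)(1/6) = 0.023148; P(data | r = 2) = (2/6)(4/6)(2/6) = 0.074074; P(data | r = 3) = (3/6)(3/6)(3/6) = 0.125; P(data | r = 4) = (4/6)(2/6)(4/6) = 0.14815.
Weighting by the prior gives 2/9 · 0.023148 = 0.005144, 2/9 · 0.074074 = 0.016461, 1/3 · 0.125 = 0.041667, 2/9 · 0.14815 = 0.032922; these sum to 0.096193.
Hence P(r = 3 | data) = (0.041667) / (0.096193) = 0.43316.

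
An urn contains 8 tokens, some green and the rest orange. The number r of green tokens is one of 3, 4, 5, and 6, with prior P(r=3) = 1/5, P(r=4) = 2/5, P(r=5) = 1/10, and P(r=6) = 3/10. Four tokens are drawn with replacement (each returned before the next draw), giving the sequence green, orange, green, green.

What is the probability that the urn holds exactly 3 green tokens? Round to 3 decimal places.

0.091

Compute the likelihood of the observed sequence for each case: P(data | r = 3) = (3/8)(5/8)(3/8)(3/8) = 0.032959; P(data | r = 4) = (4/8)(4/8)(4/8)(4/8) = 0.0625; P(data | r = 5) = (5/8)(3/8)(5/8)(5/8) = 0.091553; P(data | r = 6) = (6/8)(2/8)(6/8)(6/8) = 0.10547.
Weighting by the prior gives 1/5 · 0.032959 = 0.0065918, 2/5 · 0.0625 = 0.025, 1/10 · 0.091553 = 0.0091553, 3/10 · 0.10547 = 0.031641; summing to 0.072388.
Hence P(r = 3 | data) = (0.0065918) / (0.072388) = 0.091062.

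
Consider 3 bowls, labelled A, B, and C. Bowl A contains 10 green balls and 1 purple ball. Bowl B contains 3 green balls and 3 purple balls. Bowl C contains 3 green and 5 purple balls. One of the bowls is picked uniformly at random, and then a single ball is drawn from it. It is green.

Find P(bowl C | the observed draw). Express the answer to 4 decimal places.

Compute the likelihood of this draw for each case: P(data | bowl A) = (10/11) = 10/11; P(data | bowl B) = (3/6) = 1/2; P(data | bowl C) = (3/8) = 3/8.
The prior-weighted likelihoods are 1/3 · 10/11 = 10/33, 1/3 · 1/2 = 1/6, 1/3 · 3/8 = 1/8; summing to 157/264.
So P(bowl C | data) = (1/8) / (157/264) = 33/157.

0.2102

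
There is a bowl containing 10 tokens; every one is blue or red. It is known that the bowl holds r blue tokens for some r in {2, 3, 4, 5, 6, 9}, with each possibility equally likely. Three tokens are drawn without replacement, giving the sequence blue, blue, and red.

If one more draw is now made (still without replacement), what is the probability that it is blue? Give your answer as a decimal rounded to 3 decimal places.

0.498

The likelihood of the observed sequence under each hypothesis: P(data | r = 2) = (2/10)(1/9)(8/8) = 0.022222; P(data | r = 3) = (3/10)(2/9)(7/8) = 0.058333; P(data | r = 4) = (4/10)(3/9)(6/8) = 0.1; P(data | r = 5) = (5/10)(4/9)(5/8) = 0.13889; P(data | r = 6) = (6/10)(5/9)(4/8) = 0.16667; P(data | r = 9) = (9/10)(8/9)(1/8) = 0.1.
The prior-weighted likelihoods are 1/6 · 0.022222 = 0.0037037, 1/6 · 0.058333 = 0.0097222, 1/6 · 0.1 = 0.016667, 1/6 · 0.13889 = 0.023148, 1/6 · 0.16667 = 0.027778, 1/6 · 0.1 = 0.016667; summing to 0.097685.
Normalising, the posterior is P(r = 2 | data) = 0.037915, P(r = 3 | data) = 0.099526, P(r = 4 | data) = 0.17062, P(r = 5 | data) = 0.23697, P(r = 6 | data) = 0.28436, P(r = 9 | data) = 0.17062.
Averaging over the posterior, P(blue next | data) = (0)(0.037915) + (1/7)(0.099526) + (2/7)(0.17062) + (3/7)(0.23697) + (4/7)(0.28436) + (1)(0.17062) = 0.49763.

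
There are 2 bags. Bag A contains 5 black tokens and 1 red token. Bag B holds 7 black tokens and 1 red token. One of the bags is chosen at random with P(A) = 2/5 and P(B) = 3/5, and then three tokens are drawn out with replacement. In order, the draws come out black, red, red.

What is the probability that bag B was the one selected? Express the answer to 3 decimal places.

0.470

For each hypothesis, P(data | H) works out to: P(data | bag A) = (5/6)(1/6)(1/6) = 0.023148; P(data | bag B) = (7/8)(1/8)(1/8) = 0.013672.
The prior-weighted likelihoods are 2/5 · 0.023148 = 0.0092593, 3/5 · 0.013672 = 0.0082031; summing to 0.017462.
So P(bag B | data) = (0.0082031) / (0.017462) = 0.46976.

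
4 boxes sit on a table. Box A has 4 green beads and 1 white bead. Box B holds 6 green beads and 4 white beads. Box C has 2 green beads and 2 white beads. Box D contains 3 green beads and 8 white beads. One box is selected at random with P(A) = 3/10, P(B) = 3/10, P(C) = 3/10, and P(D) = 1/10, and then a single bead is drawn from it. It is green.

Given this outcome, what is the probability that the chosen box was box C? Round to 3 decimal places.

0.251

The likelihood of this draw under each hypothesis: P(data | box A) = (4/5) = 0.8; P(data | box B) = (6/10) = 0.6; P(data | box C) = (2/4) = 0.5; P(data | box D) = (3/11) = 0.27273.
The prior-weighted likelihoods are 3/10 · 0.8 = 0.24, 3/10 · 0.6 = 0.18, 3/10 · 0.5 = 0.15, 1/10 · 0.27273 = 0.027273; summing to 0.59727.
Therefore the posterior P(box C | data) = (0.15) / (0.59727) = 0.25114.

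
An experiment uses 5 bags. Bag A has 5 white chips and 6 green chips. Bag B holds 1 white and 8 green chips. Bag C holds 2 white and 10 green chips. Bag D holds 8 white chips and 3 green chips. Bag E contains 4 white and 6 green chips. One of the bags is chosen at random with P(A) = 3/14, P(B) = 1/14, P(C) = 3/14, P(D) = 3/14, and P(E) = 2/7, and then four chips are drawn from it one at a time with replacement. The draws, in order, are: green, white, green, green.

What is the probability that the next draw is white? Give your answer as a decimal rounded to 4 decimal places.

The likelihood of the observed sequence under each hypothesis: P(data | bag A) = (6/11)(5/11)(6/11)(6/11) = 0.073765; P(data | bag B) = (8/9)(1/9)(8/9)(8/9) = 0.078037; P(data | bag C) = (10/12)(2/12)(10/12)(10/12) = 0.096451; P(data | bag D) = (3/11)(8/11)(3/11)(3/11) = 0.014753; P(data | bag E) = (6/10)(4/10)(6/10)(6/10) = 0.0864.
The prior-weighted likelihoods are 3/14 · 0.073765 = 0.015807, 1/14 · 0.078037 = 0.0055741, 3/14 · 0.096451 = 0.020668, 3/14 · 0.014753 = 0.0031614, 2/7 · 0.0864 = 0.024686; summing to 0.069896.
Dividing through by the total gives posterior P(bag A | data) = 0.22615, P(bag B | data) = 0.079748, P(bag C | data) = 0.2957, P(bag D | data) = 0.04523, P(bag E | data) = 0.35318.
So P(white next | data) = Σ P(white next | H) P(H | data) = (5/11)(0.22615) + (1/9)(0.079748) + (1/6)(0.2957) + (8/11)(0.04523) + (2/5)(0.35318) = 0.3351.

0.3351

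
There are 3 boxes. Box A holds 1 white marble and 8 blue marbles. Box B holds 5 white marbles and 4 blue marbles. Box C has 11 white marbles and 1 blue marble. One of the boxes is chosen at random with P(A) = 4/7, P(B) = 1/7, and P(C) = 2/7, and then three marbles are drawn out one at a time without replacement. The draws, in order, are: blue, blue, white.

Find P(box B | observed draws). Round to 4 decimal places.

0.2113

Under each hypothesis, the probability of the observed sequence is: P(data | box A) = (8/9)(7/8)(1/7) = 1/9; P(data | box B) = (4/9)(3/8)(5/7) = 5/42; P(data | box C) = (1/12)(0/11) = 0.
Multiplying each by its prior: 4/7 · 1/9 = 4/63, 1/7 · 5/42 = 5/294, 2/7 · 0 = 0; with total 71/882.
By Bayes' rule, P(box B | data) = (5/294) / (71/882) = 15/71.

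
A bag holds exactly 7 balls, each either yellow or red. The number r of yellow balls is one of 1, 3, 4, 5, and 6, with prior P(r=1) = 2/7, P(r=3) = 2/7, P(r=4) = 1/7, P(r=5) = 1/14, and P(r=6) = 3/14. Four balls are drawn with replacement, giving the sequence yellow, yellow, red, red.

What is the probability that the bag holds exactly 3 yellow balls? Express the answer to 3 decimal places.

The likelihood of the observed sequence under each hypothesis: P(data | r = 1) = (1/7)(1/7)(6/7)(6/7) = 0.014994; P(data | r = 3) = (3/7)(3/7)(4/7)(4/7) = 0.059975; P(data | r = 4) = (4/7)(4/7)(3/7)(3/7) = 0.059975; P(data | r = 5) = (5/7)(5/7)(2/7)(2/7) = 0.041649; P(data | r = 6) = (6/7)(6/7)(1/7)(1/7) = 0.014994.
Weighting by the prior gives 2/7 · 0.014994 = 0.0042839, 2/7 · 0.059975 = 0.017136, 1/7 · 0.059975 = 0.0085679, 1/14 · 0.041649 = 0.002975, 3/14 · 0.014994 = 0.0032129; summing to 0.036175.
Therefore the posterior P(r = 3 | data) = (0.017136) / (0.036175) = 0.47368.

0.474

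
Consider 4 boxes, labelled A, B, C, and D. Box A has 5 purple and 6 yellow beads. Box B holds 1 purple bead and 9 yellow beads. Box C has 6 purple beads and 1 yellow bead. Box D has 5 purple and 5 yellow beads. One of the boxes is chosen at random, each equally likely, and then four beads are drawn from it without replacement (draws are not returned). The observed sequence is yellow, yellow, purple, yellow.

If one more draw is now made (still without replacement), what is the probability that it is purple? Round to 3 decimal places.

For each hypothesis, P(data | H) works out to: P(data | box A) = (6/11)(5/10)(5/9)(4/8) = 0.075758; P(data | box B) = (9/10)(8/9)(1/8)(7/7) = 0.1; P(data | box C) = (1/7)(0/6) = 0; P(data | box D) = (5/10)(4/9)(5/8)(3/7) = 0.059524.
Multiplying each by its prior: 1/4 · 0.075758 = 0.018939, 1/4 · 0.1 = 0.025, 1/4 · 0 = 0, 1/4 · 0.059524 = 0.014881; summing to 0.05882.
Normalising, the posterior is P(box A | data) = 0.32199, P(box B | data) = 0.42502, P(box C | data) = 0, P(box D | data) = 0.25299.
The predictive probability is P(purple next | data) = (4/7)(0.32199) + (0)(0.42502) + (2/3)(0.25299) = 0.35265.

0.353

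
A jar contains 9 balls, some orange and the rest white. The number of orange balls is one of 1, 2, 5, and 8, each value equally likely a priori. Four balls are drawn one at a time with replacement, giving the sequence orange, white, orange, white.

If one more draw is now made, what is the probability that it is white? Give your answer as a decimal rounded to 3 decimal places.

0.545

Under each hypothesis, the probability of the observed sequence is: P(data | r = 1) = (1/9)(8/9)(1/9)(8/9) = 0.0097546; P(data | r = 2) = (2/9)(7/9)(2/9)(7/9) = 0.029873; P(data | r = 5) = (5/9)(4/9)(5/9)(4/9) = 0.060966; P(data | r = 8) = (8/9)(1/9)(8/9)(1/9) = 0.0097546.
Multiplying each by its prior: 1/4 · 0.0097546 = 0.0024387, 1/4 · 0.029873 = 0.0074684, 1/4 · 0.060966 = 0.015242, 1/4 · 0.0097546 = 0.0024387; with total 0.027587.
Dividing through by the total gives posterior P(r = 1 | data) = 0.088398, P(r = 2 | data) = 0.27072, P(r = 5 | data) = 0.55249, P(r = 8 | data) = 0.088398.
So P(white next | data) = Σ P(white next | H) P(H | data) = (8/9)(0.088398) + (7/9)(0.27072) + (4/9)(0.55249) + (1/9)(0.088398) = 0.54451.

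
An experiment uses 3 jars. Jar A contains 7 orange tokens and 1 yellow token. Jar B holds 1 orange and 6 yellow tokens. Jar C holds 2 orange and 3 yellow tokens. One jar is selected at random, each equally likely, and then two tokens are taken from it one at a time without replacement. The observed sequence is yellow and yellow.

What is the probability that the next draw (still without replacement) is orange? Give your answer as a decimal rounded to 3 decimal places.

0.338

The likelihood of the observed sequence under each hypothesis: P(data | jar A) = (1/8)(0/7) = 0; P(data | jar B) = (6/7)(5/6) = 5/7; P(data | jar C) = (3/5)(2/4) = 3/10.
Multiplying each by its prior: 1/3 · 0 = 0, 1/3 · 5/7 = 5/21, 1/3 · 3/10 = 1/10; summing to 71/210.
Normalising, the posterior is P(jar A | data) = 0, P(jar B | data) = 50/71, P(jar C | data) = 21/71.
So P(orange next | data) = Σ P(orange next | H) P(H | data) = (1/5)(50/71) + (2/3)(21/71) = 24/71.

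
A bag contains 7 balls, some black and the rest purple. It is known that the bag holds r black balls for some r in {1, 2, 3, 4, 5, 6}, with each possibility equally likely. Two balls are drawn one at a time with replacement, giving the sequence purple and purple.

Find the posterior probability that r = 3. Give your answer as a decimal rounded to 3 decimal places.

Under each hypothesis, the probability of the observed sequence is: P(data | r = 1) = (6/7)(6/7) = 36/49; P(data | r = 2) = (5/7)(5/7) = 25/49; P(data | r = 3) = (4/7)(4/7) = 16/49; P(data | r = 4) = (3/7)(3/7) = 9/49; P(data | r = 5) = (2/7)(2/7) = 4/49; P(data | r = 6) = (1/7)(1/7) = 1/49.
Weighting by the prior gives 1/6 · 36/49 = 6/49, 1/6 · 25/49 = 25/294, 1/6 · 16/49 = 8/147, 1/6 · 9/49 = 3/98, 1/6 · 4/49 = 2/147, 1/6 · 1/49 = 1/294; summing to 13/42.
So P(r = 3 | data) = (8/147) / (13/42) = 16/91.

0.176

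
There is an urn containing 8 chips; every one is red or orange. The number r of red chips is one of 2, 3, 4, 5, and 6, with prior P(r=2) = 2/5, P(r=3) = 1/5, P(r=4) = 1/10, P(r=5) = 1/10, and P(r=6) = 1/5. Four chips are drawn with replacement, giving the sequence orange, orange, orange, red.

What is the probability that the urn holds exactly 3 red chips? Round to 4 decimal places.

Compute the likelihood of the observed sequence for each case: P(data | r = 2) = (6/8)(6/8)(6/8)(2/8) = 0.10547; P(data | r = 3) = (5/8)(5/8)(5/8)(3/8) = 0.091553; P(data | r = 4) = (4/8)(4/8)(4/8)(4/8) = 0.0625; P(data | r = 5) = (3/8)(3/8)(3/8)(5/8) = 0.032959; P(data | r = 6) = (2/8)(2/8)(2/8)(6/8) = 0.011719.
Weighting by the prior gives 2/5 · 0.10547 = 0.042188, 1/5 · 0.091553 = 0.018311, 1/10 · 0.0625 = 0.00625, 1/10 · 0.032959 = 0.0032959, 1/5 · 0.011719 = 0.0023437; these sum to 0.072388.
So P(r = 3 | data) = (0.018311) / (0.072388) = 0.25295.

0.2530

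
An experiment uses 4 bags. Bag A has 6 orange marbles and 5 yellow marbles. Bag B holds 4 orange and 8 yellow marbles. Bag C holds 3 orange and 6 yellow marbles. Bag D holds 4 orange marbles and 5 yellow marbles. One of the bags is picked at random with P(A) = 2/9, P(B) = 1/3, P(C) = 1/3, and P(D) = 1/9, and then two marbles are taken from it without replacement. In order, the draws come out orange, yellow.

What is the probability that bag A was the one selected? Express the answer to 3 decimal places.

Compute the likelihood of the observed sequence for each case: P(data | bag A) = (6/11)(5/10) = 0.27273; P(data | bag B) = (4/12)(8/11) = 0.24242; P(data | bag C) = (3/9)(6/8) = 0.25; P(data | bag D) = (4/9)(5/8) = 0.27778.
The prior-weighted likelihoods are 2/9 · 0.27273 = 0.060606, 1/3 · 0.24242 = 0.080808, 1/3 · 0.25 = 0.083333, 1/9 · 0.27778 = 0.030864; summing to 0.25561.
Hence P(bag A | data) = (0.060606) / (0.25561) = 0.2371.

0.237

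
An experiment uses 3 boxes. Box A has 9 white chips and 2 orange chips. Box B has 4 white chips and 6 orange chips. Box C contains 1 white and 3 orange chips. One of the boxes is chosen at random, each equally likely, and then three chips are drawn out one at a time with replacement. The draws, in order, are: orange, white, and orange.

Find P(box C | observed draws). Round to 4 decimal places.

0.4512

Under each hypothesis, the probability of the observed sequence is: P(data | box A) = (2/11)(9/11)(2/11) = 0.027047; P(data | box B) = (6/10)(4/10)(6/10) = 0.144; P(data | box C) = (3/4)(1/4)(3/4) = 0.14062.
Weighting by the prior gives 1/3 · 0.027047 = 0.0090158, 1/3 · 0.144 = 0.048, 1/3 · 0.14062 = 0.046875; summing to 0.10389.
Hence P(box C | data) = (0.046875) / (0.10389) = 0.4512.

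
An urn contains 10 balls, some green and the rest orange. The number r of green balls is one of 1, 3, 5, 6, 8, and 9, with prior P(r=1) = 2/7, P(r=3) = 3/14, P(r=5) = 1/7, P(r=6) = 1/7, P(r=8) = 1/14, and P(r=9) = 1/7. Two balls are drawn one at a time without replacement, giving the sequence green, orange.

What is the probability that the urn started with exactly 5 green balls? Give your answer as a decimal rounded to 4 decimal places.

For each hypothesis, P(data | H) works out to: P(data | r = 1) = (1/10)(9/9) = 1/10; P(data | r = 3) = (3/10)(7/9) = 7/30; P(data | r = 5) = (5/10)(5/9) = 5/18; P(data | r = 6) = (6/10)(4/9) = 4/15; P(data | r = 8) = (8/10)(2/9) = 8/45; P(data | r = 9) = (9/10)(1/9) = 1/10.
Multiplying each by its prior: 2/7 · 1/10 = 1/35, 3/14 · 7/30 = 1/20, 1/7 · 5/18 = 5/126, 1/7 · 4/15 = 4/105, 1/14 · 8/45 = 4/315, 1/7 · 1/10 = 1/70; these sum to 11/60.
So P(r = 5 | data) = (5/126) / (11/60) = 50/231.

0.2165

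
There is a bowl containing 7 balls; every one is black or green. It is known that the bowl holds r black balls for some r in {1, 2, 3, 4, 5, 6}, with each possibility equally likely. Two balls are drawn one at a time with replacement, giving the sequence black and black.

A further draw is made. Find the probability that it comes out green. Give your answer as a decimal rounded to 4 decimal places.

The likelihood of the observed sequence under each hypothesis: P(data | r = 1) = (1/7)(1/7) = 1/49; P(data | r = 2) = (2/7)(2/7) = 4/49; P(data | r = 3) = (3/7)(3/7) = 9/49; P(data | r = 4) = (4/7)(4/7) = 16/49; P(data | r = 5) = (5/7)(5/7) = 25/49; P(data | r = 6) = (6/7)(6/7) = 36/49.
Multiplying each by its prior: 1/6 · 1/49 = 1/294, 1/6 · 4/49 = 2/147, 1/6 · 9/49 = 3/98, 1/6 · 16/49 = 8/147, 1/6 · 25/49 = 25/294, 1/6 · 36/49 = 6/49; these sum to 13/42.
Dividing through by the total gives posterior P(r = 1 | data) = 1/91, P(r = 2 | data) = 4/91, P(r = 3 | data) = 9/91, P(r = 4 | data) = 16/91, P(r = 5 | data) = 25/91, P(r = 6 | data) = 36/91.
So P(green next | data) = Σ P(green next | H) P(H | data) = (6/7)(1/91) + (5/7)(4/91) + (4/7)(9/91) + (3/7)(16/91) + (2/7)(25/91) + (1/7)(36/91) = 4/13.

0.3077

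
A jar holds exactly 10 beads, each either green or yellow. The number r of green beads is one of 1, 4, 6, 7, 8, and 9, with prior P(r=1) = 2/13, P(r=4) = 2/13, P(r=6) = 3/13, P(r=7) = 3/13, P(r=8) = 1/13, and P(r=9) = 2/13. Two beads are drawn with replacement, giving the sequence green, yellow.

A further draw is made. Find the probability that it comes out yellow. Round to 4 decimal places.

0.4157

For each hypothesis, P(data | H) works out to: P(data | r = 1) = (1/10)(9/10) = 0.09; P(data | r = 4) = (4/10)(6/10) = 0.24; P(data | r = 6) = (6/10)(4/10) = 0.24; P(data | r = 7) = (7/10)(3/10) = 0.21; P(data | r = 8) = (8/10)(2/10) = 0.16; P(data | r = 9) = (9/10)(1/10) = 0.09.
The prior-weighted likelihoods are 2/13 · 0.09 = 0.013846, 2/13 · 0.24 = 0.036923, 3/13 · 0.24 = 0.055385, 3/13 · 0.21 = 0.048462, 1/13 · 0.16 = 0.012308, 2/13 · 0.09 = 0.013846; summing to 0.18077.
Dividing through by the total gives posterior P(r = 1 | data) = 0.076596, P(r = 4 | data) = 0.20426, P(r = 6 | data) = 0.30638, P(r = 7 | data) = 0.26809, P(r = 8 | data) = 0.068085, P(r = 9 | data) = 0.076596.
The predictive probability is P(yellow next | data) = (9/10)(0.076596) + (3/5)(0.20426) + (2/5)(0.30638) + (3/10)(0.26809) + (1/5)(0.068085) + (1/10)(0.076596) = 0.41574.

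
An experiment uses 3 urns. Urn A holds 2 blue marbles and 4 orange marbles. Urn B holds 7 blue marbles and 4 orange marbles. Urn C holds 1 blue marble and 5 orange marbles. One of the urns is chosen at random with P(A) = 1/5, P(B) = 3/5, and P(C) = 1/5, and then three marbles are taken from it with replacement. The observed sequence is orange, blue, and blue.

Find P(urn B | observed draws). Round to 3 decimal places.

0.820

Under each hypothesis, the probability of the observed sequence is: P(data | urn A) = (4/6)(2/6)(2/6) = 0.074074; P(data | urn B) = (4/11)(7/11)(7/11) = 0.14726; P(data | urn C) = (5/6)(1/6)(1/6) = 0.023148.
Weighting by the prior gives 1/5 · 0.074074 = 0.014815, 3/5 · 0.14726 = 0.088355, 1/5 · 0.023148 = 0.0046296; these sum to 0.1078.
So P(urn B | data) = (0.088355) / (0.1078) = 0.81962.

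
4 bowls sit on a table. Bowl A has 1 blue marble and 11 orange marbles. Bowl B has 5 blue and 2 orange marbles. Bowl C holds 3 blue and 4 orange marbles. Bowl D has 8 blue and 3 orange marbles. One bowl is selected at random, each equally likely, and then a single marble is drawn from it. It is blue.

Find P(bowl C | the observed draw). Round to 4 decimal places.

For each hypothesis, P(data | H) works out to: P(data | bowl A) = (1/12) = 0.083333; P(data | bowl B) = (5/7) = 0.71429; P(data | bowl C) = (3/7) = 0.42857; P(data | bowl D) = (8/11) = 0.72727.
The prior-weighted likelihoods are 1/4 · 0.083333 = 0.020833, 1/4 · 0.71429 = 0.17857, 1/4 · 0.42857 = 0.10714, 1/4 · 0.72727 = 0.18182; with total 0.48837.
So P(bowl C | data) = (0.10714) / (0.48837) = 0.21939.

0.2194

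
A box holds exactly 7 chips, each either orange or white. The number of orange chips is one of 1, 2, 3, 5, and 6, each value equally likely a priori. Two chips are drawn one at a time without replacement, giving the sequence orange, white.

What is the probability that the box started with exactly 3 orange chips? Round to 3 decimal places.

0.273

Under each hypothesis, the probability of the observed sequence is: P(data | r = 1) = (1/7)(6/6) = 1/7; P(data | r = 2) = (2/7)(5/6) = 5/21; P(data | r = 3) = (3/7)(4/6) = 2/7; P(data | r = 5) = (5/7)(2/6) = 5/21; P(data | r = 6) = (6/7)(1/6) = 1/7.
Weighting by the prior gives 1/5 · 1/7 = 1/35, 1/5 · 5/21 = 1/21, 1/5 · 2/7 = 2/35, 1/5 · 5/21 = 1/21, 1/5 · 1/7 = 1/35; with total 22/105.
So P(r = 3 | data) = (2/35) / (22/105) = 3/11.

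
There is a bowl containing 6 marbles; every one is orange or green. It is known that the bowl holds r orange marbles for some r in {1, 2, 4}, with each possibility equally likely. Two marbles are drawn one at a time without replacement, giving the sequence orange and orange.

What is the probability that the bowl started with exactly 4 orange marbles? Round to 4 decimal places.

0.8571

Compute the likelihood of the observed sequence for each case: P(data | r = 1) = (1/6)(0/5) = 0; P(data | r = 2) = (2/6)(1/5) = 1/15; P(data | r = 4) = (4/6)(3/5) = 2/5.
Multiplying each by its prior: 1/3 · 0 = 0, 1/3 · 1/15 = 1/45, 1/3 · 2/5 = 2/15; summing to 7/45.
So P(r = 4 | data) = (2/15) / (7/45) = 6/7.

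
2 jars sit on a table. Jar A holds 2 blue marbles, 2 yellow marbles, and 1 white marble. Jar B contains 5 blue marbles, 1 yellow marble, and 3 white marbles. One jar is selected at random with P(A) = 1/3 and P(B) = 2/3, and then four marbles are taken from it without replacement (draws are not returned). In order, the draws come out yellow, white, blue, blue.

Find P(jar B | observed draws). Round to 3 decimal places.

The likelihood of the observed sequence under each hypothesis: P(data | jar A) = (2/5)(1/4)(2/3)(1/2) = 1/30; P(data | jar B) = (1/9)(3/8)(5/7)(4/6) = 5/252.
Weighting by the prior gives 1/3 · 1/30 = 1/90, 2/3 · 5/252 = 5/378; these sum to 23/945.
Hence P(jar B | data) = (5/378) / (23/945) = 25/46.

0.543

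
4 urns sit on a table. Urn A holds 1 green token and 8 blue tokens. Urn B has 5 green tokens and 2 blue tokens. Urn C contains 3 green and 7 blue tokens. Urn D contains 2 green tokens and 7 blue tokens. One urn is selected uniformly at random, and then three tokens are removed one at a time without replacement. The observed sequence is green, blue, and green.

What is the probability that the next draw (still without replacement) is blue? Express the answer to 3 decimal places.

The likelihood of the observed sequence under each hypothesis: P(data | urn A) = (1/9)(8/8)(0/7) = 0; P(data | urn B) = (5/7)(2/6)(4/5) = 0.19048; P(data | urn C) = (3/10)(7/9)(2/8) = 0.058333; P(data | urn D) = (2/9)(7/8)(1/7) = 0.027778.
Weighting by the prior gives 1/4 · 0 = 0, 1/4 · 0.19048 = 0.047619, 1/4 · 0.058333 = 0.014583, 1/4 · 0.027778 = 0.0069444; these sum to 0.069147.
The posterior is then P(urn A | data) = 0, P(urn B | data) = 0.68867, P(urn C | data) = 0.2109, P(urn D | data) = 0.10043.
The predictive probability is P(blue next | data) = (1/4)(0.68867) + (6/7)(0.2109) + (1)(0.10043) = 0.45337.

0.453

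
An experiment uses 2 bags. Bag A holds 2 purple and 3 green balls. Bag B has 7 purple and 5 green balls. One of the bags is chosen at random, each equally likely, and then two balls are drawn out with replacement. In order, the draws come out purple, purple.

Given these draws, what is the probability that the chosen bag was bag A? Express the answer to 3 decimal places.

The likelihood of the observed sequence under each hypothesis: P(data | bag A) = (2/5)(2/5) = 0.16; P(data | bag B) = (7/12)(7/12) = 0.34028.
Weighting by the prior gives 1/2 · 0.16 = 0.08, 1/2 · 0.34028 = 0.17014; summing to 0.25014.
Hence P(bag A | data) = (0.08) / (0.25014) = 0.31982.

0.320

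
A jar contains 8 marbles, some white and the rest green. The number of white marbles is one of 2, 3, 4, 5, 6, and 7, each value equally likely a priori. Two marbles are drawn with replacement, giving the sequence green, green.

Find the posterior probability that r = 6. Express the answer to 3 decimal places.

Under each hypothesis, the probability of the observed sequence is: P(data | r = 2) = (6/8)(6/8) = 9/16; P(data | r = 3) = (5/8)(5/8) = 25/64; P(data | r = 4) = (4/8)(4/8) = 1/4; P(data | r = 5) = (3/8)(3/8) = 9/64; P(data | r = 6) = (2/8)(2/8) = 1/16; P(data | r = 7) = (1/8)(1/8) = 1/64.
The prior-weighted likelihoods are 1/6 · 9/16 = 3/32, 1/6 · 25/64 = 25/384, 1/6 · 1/4 = 1/24, 1/6 · 9/64 = 3/128, 1/6 · 1/16 = 1/96, 1/6 · 1/64 = 1/384; with total 91/384.
By Bayes' rule, P(r = 6 | data) = (1/96) / (91/384) = 4/91.

0.044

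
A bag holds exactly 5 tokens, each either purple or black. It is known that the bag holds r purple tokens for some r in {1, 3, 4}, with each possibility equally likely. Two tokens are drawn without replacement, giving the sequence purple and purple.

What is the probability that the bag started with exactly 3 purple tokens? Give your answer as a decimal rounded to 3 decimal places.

The likelihood of the observed sequence under each hypothesis: P(data | r = 1) = (1/5)(0/4) = 0; P(data | r = 3) = (3/5)(2/4) = 3/10; P(data | r = 4) = (4/5)(3/4) = 3/5.
The prior-weighted likelihoods are 1/3 · 0 = 0, 1/3 · 3/10 = 1/10, 1/3 · 3/5 = 1/5; these sum to 3/10.
Hence P(r = 3 | data) = (1/10) / (3/10) = 1/3.

0.333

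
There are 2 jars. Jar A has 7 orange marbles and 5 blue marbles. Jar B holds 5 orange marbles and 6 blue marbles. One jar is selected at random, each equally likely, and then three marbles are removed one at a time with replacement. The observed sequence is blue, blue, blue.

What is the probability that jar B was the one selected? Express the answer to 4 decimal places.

Compute the likelihood of the observed sequence for each case: P(data | jar A) = (5/12)(5/12)(5/12) = 0.072338; P(data | jar B) = (6/11)(6/11)(6/11) = 0.16228.
The prior-weighted likelihoods are 1/2 · 0.072338 = 0.036169, 1/2 · 0.16228 = 0.081142; with total 0.11731.
By Bayes' rule, P(jar B | data) = (0.081142) / (0.11731) = 0.69168.

0.6917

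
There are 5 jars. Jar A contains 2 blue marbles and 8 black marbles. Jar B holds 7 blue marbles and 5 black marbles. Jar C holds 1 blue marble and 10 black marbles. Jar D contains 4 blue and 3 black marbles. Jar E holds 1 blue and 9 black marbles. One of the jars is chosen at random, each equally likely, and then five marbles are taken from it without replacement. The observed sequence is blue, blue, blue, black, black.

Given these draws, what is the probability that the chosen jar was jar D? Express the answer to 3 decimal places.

0.564

Compute the likelihood of the observed sequence for each case: P(data | jar A) = (2/10)(1/9)(0/8) = 0; P(data | jar B) = (7/12)(6/11)(5/10)(5/9)(4/8) = 0.044192; P(data | jar C) = (1/11)(0/10) = 0; P(data | jar D) = (4/7)(3/6)(2/5)(3/4)(2/3) = 0.057143; P(data | jar E) = (1/10)(0/9) = 0.
The prior-weighted likelihoods are 1/5 · 0 = 0, 1/5 · 0.044192 = 0.0088384, 1/5 · 0 = 0, 1/5 · 0.057143 = 0.011429, 1/5 · 0 = 0; these sum to 0.020267.
Therefore the posterior P(jar D | data) = (0.011429) / (0.020267) = 0.5639.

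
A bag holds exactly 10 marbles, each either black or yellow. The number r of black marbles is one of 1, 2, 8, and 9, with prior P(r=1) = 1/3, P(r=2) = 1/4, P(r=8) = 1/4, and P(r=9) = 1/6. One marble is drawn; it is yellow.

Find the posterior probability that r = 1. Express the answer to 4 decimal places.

Compute the likelihood of this draw for each case: P(data | r = 1) = (9/10) = 9/10; P(data | r = 2) = (8/10) = 4/5; P(data | r = 8) = (2/10) = 1/5; P(data | r = 9) = (1/10) = 1/10.
Weighting by the prior gives 1/3 · 9/10 = 3/10, 1/4 · 4/5 = 1/5, 1/4 · 1/5 = 1/20, 1/6 · 1/10 = 1/60; these sum to 17/30.
So P(r = 1 | data) = (3/10) / (17/30) = 9/17.

0.5294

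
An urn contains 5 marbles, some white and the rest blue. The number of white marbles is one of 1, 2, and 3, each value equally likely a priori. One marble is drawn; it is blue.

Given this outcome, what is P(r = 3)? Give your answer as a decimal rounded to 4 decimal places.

0.2222

Compute the likelihood of this draw for each case: P(data | r = 1) = (4/5) = 4/5; P(data | r = 2) = (3/5) = 3/5; P(data | r = 3) = (2/5) = 2/5.
The prior-weighted likelihoods are 1/3 · 4/5 = 4/15, 1/3 · 3/5 = 1/5, 1/3 · 2/5 = 2/15; with total 3/5.
Therefore the posterior P(r = 3 | data) = (2/15) / (3/5) = 2/9.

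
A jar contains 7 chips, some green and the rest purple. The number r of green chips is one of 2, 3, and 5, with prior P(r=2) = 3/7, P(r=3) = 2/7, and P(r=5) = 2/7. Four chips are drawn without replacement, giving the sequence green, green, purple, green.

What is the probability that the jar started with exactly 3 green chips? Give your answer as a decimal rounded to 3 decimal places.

Compute the likelihood of the observed sequence for each case: P(data | r = 2) = (2/7)(1/6)(5/5)(0/4) = 0; P(data | r = 3) = (3/7)(2/6)(4/5)(1/4) = 1/35; P(data | r = 5) = (5/7)(4/6)(2/5)(3/4) = 1/7.
Multiplying each by its prior: 3/7 · 0 = 0, 2/7 · 1/35 = 2/245, 2/7 · 1/7 = 2/49; these sum to 12/245.
Hence P(r = 3 | data) = (2/245) / (12/245) = 1/6.

0.167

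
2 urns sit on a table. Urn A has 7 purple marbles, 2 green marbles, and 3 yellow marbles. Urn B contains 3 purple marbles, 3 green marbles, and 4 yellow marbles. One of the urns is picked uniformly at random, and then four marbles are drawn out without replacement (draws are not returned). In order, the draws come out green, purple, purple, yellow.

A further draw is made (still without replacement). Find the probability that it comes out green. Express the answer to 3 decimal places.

0.209

The likelihood of the observed sequence under each hypothesis: P(data | urn A) = (2/12)(7/11)(6/10)(3/9) = 0.021212; P(data | urn B) = (3/10)(3/9)(2/8)(4/7) = 0.014286.
Multiplying each by its prior: 1/2 · 0.021212 = 0.010606, 1/2 · 0.014286 = 0.0071429; these sum to 0.017749.
The posterior is then P(urn A | data) = 0.59756, P(urn B | data) = 0.40244.
The predictive probability is P(green next | data) = (1/8)(0.59756) + (1/3)(0.40244) = 0.20884.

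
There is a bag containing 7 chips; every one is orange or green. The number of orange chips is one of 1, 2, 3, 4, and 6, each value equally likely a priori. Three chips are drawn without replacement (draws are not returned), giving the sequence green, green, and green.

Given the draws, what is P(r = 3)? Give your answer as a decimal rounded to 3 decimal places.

0.114

Under each hypothesis, the probability of the observed sequence is: P(data | r = 1) = (6/7)(5/6)(4/5) = 4/7; P(data | r = 2) = (5/7)(4/6)(3/5) = 2/7; P(data | r = 3) = (4/7)(3/6)(2/5) = 4/35; P(data | r = 4) = (3/7)(2/6)(1/5) = 1/35; P(data | r = 6) = (1/7)(0/6) = 0.
Multiplying each by its prior: 1/5 · 4/7 = 4/35, 1/5 · 2/7 = 2/35, 1/5 · 4/35 = 4/175, 1/5 · 1/35 = 1/175, 1/5 · 0 = 0; with total 1/5.
Therefore the posterior P(r = 3 | data) = (4/175) / (1/5) = 4/35.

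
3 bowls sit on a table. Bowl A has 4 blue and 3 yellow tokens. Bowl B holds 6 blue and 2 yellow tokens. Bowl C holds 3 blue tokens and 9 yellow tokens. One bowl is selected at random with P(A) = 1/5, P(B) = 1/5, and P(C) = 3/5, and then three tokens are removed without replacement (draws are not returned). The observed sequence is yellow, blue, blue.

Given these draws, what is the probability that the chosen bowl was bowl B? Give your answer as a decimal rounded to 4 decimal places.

The likelihood of the observed sequence under each hypothesis: P(data | bowl A) = (3/7)(4/6)(3/5) = 0.17143; P(data | bowl B) = (2/8)(6/7)(5/6) = 0.17857; P(data | bowl C) = (9/12)(3/11)(2/10) = 0.040909.
The prior-weighted likelihoods are 1/5 · 0.17143 = 0.034286, 1/5 · 0.17857 = 0.035714, 3/5 · 0.040909 = 0.024545; these sum to 0.094545.
Hence P(bowl B | data) = (0.035714) / (0.094545) = 0.37775.

0.3777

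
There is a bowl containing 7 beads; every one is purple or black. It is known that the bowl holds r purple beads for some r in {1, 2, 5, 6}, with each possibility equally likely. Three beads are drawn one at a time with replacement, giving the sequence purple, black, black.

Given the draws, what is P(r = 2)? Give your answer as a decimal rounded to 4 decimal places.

Compute the likelihood of the observed sequence for each case: P(data | r = 1) = (1/7)(6/7)(6/7) = 36/343; P(data | r = 2) = (2/7)(5/7)(5/7) = 50/343; P(data | r = 5) = (5/7)(2/7)(2/7) = 20/343; P(data | r = 6) = (6/7)(1/7)(1/7) = 6/343.
Multiplying each by its prior: 1/4 · 36/343 = 9/343, 1/4 · 50/343 = 25/686, 1/4 · 20/343 = 5/343, 1/4 · 6/343 = 3/686; these sum to 4/49.
Hence P(r = 2 | data) = (25/686) / (4/49) = 25/56.

0.4464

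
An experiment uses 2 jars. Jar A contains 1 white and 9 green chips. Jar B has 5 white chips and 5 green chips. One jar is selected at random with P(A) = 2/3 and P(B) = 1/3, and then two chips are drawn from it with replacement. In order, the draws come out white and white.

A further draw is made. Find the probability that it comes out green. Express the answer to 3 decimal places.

The likelihood of the observed sequence under each hypothesis: P(data | jar A) = (1/10)(1/10) = 1/100; P(data | jar B) = (5/10)(5/10) = 1/4.
Multiplying each by its prior: 2/3 · 1/100 = 1/150, 1/3 · 1/4 = 1/12; with total 9/100.
The posterior is then P(jar A | data) = 2/27, P(jar B | data) = 25/27.
So P(green next | data) = Σ P(green next | H) P(H | data) = (9/10)(2/27) + (1/2)(25/27) = 143/270.

0.530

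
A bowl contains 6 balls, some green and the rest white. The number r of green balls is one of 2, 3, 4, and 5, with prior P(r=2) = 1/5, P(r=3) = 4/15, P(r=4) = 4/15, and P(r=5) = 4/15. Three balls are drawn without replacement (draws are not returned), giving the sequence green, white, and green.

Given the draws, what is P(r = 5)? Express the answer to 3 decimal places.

0.294

For each hypothesis, P(data | H) works out to: P(data | r = 2) = (2/6)(4/5)(1/4) = 1/15; P(data | r = 3) = (3/6)(3/5)(2/4) = 3/20; P(data | r = 4) = (4/6)(2/5)(3/4) = 1/5; P(data | r = 5) = (5/6)(1/5)(4/4) = 1/6.
The prior-weighted likelihoods are 1/5 · 1/15 = 1/75, 4/15 · 3/20 = 1/25, 4/15 · 1/5 = 4/75, 4/15 · 1/6 = 2/45; these sum to 34/225.
Therefore the posterior P(r = 5 | data) = (2/45) / (34/225) = 5/17.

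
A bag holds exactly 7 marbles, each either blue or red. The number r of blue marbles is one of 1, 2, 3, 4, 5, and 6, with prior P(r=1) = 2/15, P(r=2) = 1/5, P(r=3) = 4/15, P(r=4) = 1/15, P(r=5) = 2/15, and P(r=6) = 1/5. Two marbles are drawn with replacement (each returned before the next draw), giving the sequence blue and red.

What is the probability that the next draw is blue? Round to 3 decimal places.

Compute the likelihood of the observed sequence for each case: P(data | r = 1) = (1/7)(6/7) = 6/49; P(data | r = 2) = (2/7)(5/7) = 10/49; P(data | r = 3) = (3/7)(4/7) = 12/49; P(data | r = 4) = (4/7)(3/7) = 12/49; P(data | r = 5) = (5/7)(2/7) = 10/49; P(data | r = 6) = (6/7)(1/7) = 6/49.
Weighting by the prior gives 2/15 · 6/49 = 4/245, 1/5 · 10/49 = 2/49, 4/15 · 12/49 = 16/245, 1/15 · 12/49 = 4/245, 2/15 · 10/49 = 4/147, 1/5 · 6/49 = 6/245; these sum to 4/21.
Dividing through by the total gives posterior P(r = 1 | data) = 3/35, P(r = 2 | data) = 3/14, P(r = 3 | data) = 12/35, P(r = 4 | data) = 3/35, P(r = 5 | data) = 1/7, P(r = 6 | data) = 9/70.
Averaging over the posterior, P(blue next | data) = (1/7)(3/35) + (2/7)(3/14) + (3/7)(12/35) + (4/7)(3/35) + (5/7)(1/7) + (6/7)(9/70) = 118/245.

0.482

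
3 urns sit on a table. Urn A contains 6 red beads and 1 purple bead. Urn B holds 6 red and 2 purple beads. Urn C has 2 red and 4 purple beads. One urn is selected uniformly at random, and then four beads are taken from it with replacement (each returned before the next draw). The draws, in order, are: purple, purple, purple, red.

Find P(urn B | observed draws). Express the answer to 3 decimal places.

For each hypothesis, P(data | H) works out to: P(data | urn A) = (1/7)(1/7)(1/7)(6/7) = 0.002499; P(data | urn B) = (2/8)(2/8)(2/8)(6/8) = 0.011719; P(data | urn C) = (4/6)(4/6)(4/6)(2/6) = 0.098765.
Weighting by the prior gives 1/3 · 0.002499 = 0.00083299, 1/3 · 0.011719 = 0.0039062, 1/3 · 0.098765 = 0.032922; with total 0.037661.
Hence P(urn B | data) = (0.0039062) / (0.037661) = 0.10372.

0.104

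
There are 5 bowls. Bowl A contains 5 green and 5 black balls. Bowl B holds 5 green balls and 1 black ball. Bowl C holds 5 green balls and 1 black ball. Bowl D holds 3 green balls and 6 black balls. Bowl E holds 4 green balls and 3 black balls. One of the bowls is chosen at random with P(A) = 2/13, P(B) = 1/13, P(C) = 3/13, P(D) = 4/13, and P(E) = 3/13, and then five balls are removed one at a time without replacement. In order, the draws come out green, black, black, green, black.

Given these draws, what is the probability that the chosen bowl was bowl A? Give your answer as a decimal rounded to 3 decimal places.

The likelihood of the observed sequence under each hypothesis: P(data | bowl A) = (5/10)(5/9)(4/8)(4/7)(3/6) = 5/126; P(data | bowl B) = (5/6)(1/5)(0/4) = 0; P(data | bowl C) = (5/6)(1/5)(0/4) = 0; P(data | bowl D) = (3/9)(6/8)(5/7)(2/6)(4/5) = 1/21; P(data | bowl E) = (4/7)(3/6)(2/5)(3/4)(1/3) = 1/35.
Multiplying each by its prior: 2/13 · 5/126 = 5/819, 1/13 · 0 = 0, 3/13 · 0 = 0, 4/13 · 1/21 = 4/273, 3/13 · 1/35 = 3/455; these sum to 16/585.
Therefore the posterior P(bowl A | data) = (5/819) / (16/585) = 25/112.

0.223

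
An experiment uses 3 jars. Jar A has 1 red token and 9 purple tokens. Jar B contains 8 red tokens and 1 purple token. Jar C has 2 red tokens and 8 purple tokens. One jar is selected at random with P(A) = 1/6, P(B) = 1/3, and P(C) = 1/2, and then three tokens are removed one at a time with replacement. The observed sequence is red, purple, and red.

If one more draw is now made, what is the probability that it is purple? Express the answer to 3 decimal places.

Under each hypothesis, the probability of the observed sequence is: P(data | jar A) = (1/10)(9/10)(1/10) = 0.009; P(data | jar B) = (8/9)(1/9)(8/9) = 0.087791; P(data | jar C) = (2/10)(8/10)(2/10) = 0.032.
The prior-weighted likelihoods are 1/6 · 0.009 = 0.0015, 1/3 · 0.087791 = 0.029264, 1/2 · 0.032 = 0.016; these sum to 0.046764.
Dividing through by the total gives posterior P(jar A | data) = 0.032076, P(jar B | data) = 0.62578, P(jar C | data) = 0.34214.
The predictive probability is P(purple next | data) = (9/10)(0.032076) + (1/9)(0.62578) + (4/5)(0.34214) = 0.37212.

0.372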